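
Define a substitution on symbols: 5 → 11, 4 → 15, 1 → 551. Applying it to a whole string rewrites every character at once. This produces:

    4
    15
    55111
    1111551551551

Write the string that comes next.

551551551551111155111115511111551

Applying the rule to each of the 13 symbols of 1111551551551 gives the pieces 551 551 551 551 11 11 551 11 11 551 11 11 551, which concatenate to the answer.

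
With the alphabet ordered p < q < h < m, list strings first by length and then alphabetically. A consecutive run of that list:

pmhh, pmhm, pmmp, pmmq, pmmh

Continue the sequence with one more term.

Treat pmmh as a base-4 numeral over the given alphabet and add one, carrying through any trailing m's.

pmmm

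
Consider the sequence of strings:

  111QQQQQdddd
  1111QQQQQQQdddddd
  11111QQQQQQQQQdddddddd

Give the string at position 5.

The n-th term is n+1 1's then 2n+1 Q's then 2n d's, where the shown terms are n = 2, 3, 4.
At n = 6 the blocks have lengths 7, 13, 12.

1111111QQQQQQQQQQQQQdddddddddddd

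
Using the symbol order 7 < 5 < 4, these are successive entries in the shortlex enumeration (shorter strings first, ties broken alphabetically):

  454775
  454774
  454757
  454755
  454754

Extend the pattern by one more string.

Find the rightmost character of 454754 below 4, bump it to the next letter, and reset everything to its right to 7.

454747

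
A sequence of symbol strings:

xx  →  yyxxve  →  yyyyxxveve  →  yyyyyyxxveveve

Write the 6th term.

yyyyyyyyyyxxveveveveve

Every step adds yy to the front and ve to the end of the previous string.
From yyyyyyxxveveve, 2 further steps: yyyyyyxxveveve → yyyyyyyyxxveveveve → (answer).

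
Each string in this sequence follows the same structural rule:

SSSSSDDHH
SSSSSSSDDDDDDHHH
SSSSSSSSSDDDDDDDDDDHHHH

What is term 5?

SSSSSSSSSSSSSDDDDDDDDDDDDDDDDDDHHHHHH

Term n consists of 2n+3 S's, followed by 4n-2 D's, followed by n+1 H's (n = 1, 2, …).
For term 5, n = 5, so the run lengths are 13, 18, 6.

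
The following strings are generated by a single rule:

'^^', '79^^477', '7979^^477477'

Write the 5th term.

79797979^^477477477477

s(k+1) = 79·s(k)·477, so each term gains 79 as a prefix and 477 as a suffix.
From 7979^^477477, 2 further steps: 7979^^477477 → 797979^^477477477 → (answer).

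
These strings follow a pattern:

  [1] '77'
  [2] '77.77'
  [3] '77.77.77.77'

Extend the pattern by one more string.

s(k+1) = s(k)·.·s(k) — each term doubles the last with '.' between the halves.
One more doubling of 77.77.77.77 gives the answer.

77.77.77.77.77.77.77.77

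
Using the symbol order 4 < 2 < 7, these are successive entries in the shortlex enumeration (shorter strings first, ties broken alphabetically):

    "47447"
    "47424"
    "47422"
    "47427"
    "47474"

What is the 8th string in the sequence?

47244

Advancing 3 positions from 47474 through 47474 → 47472 → 47477 reaches term 8.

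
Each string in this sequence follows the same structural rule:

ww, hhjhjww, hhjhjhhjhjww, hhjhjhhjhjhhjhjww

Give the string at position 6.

Every step adds hhjhj at the front: s(k+1) = hhjhj·s(k).
From hhjhjhhjhjhhjhjww, 2 further steps: hhjhjhhjhjhhjhjww → hhjhjhhjhjhhjhjhhjhjww → (answer).

hhjhjhhjhjhhjhjhhjhjhhjhjww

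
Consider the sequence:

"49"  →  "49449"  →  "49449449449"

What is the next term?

Every step duplicates the string with '4' between the halves.
So the next term is two copies of 49449449449 with '4' between the halves.

49449449449449449449449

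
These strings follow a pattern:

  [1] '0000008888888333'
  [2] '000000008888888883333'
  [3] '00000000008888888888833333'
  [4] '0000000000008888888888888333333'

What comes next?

Reading off run lengths: 0 runs 6, 8, 10, 12; 8 runs 7, 9, 11, 13; 3 runs 3, 4, 5, 6 — each is linear in n, where the shown terms are n = 3, 4, 5, 6.
At n = 7 the blocks have lengths 14, 15, 7.

000000000000008888888888888883333333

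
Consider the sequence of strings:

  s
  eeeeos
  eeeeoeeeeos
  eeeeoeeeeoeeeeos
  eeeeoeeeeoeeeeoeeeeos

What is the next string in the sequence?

eeeeoeeeeoeeeeoeeeeoeeeeos

The strings grow by a fixed prefix eeeeo each time.
One more step from eeeeoeeeeoeeeeoeeeeos gives the answer.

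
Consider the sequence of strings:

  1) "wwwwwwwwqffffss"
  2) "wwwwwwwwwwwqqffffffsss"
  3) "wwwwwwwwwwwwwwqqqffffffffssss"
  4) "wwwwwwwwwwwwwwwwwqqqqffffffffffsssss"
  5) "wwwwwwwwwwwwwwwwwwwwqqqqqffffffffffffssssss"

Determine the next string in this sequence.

wwwwwwwwwwwwwwwwwwwwwwwqqqqqqffffffffffffffsssssss

The n-th term is 3n+2 w's then n-1 q's then 2n f's then n s's, where the shown terms are n = 2, 3, 4, 5, 6.
At n = 7 the blocks have lengths 23, 6, 14, 7.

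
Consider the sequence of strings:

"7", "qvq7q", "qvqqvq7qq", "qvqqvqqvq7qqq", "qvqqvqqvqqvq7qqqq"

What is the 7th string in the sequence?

qvqqvqqvqqvqqvqqvq7qqqqqq

Every step adds qvq to the front and q to the end of the previous string.
From qvqqvqqvqqvq7qqqq, 2 further steps: qvqqvqqvqqvq7qqqq → qvqqvqqvqqvqqvq7qqqqq → (answer).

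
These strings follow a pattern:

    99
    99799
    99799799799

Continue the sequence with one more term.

99799799799799799799799

Each string is two copies of the previous one joined by '7'.
One more doubling of 99799799799 gives the answer.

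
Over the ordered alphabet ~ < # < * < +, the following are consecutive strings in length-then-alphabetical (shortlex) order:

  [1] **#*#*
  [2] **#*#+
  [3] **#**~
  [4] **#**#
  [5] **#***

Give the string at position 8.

Stepping forward 3 times from **#***: **#*** → **#**+ → **#*+~, then the target.

**#*+#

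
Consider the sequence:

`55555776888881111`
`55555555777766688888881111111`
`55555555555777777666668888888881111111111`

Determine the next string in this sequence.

Reading off run lengths: 5 runs 5, 8, 11; 7 runs 2, 4, 6; 6 runs 1, 3, 5; 8 runs 5, 7, 9; 1 runs 4, 7, 10 — each is linear in n (n = 1, 2, …).
For the next term, n = 4, so the run lengths are 14, 8, 7, 11, 13.

55555555555555777777776666666888888888881111111111111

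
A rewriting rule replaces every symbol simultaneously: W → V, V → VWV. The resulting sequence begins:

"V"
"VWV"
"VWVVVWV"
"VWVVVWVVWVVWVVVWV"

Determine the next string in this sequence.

VWVVVWVVWVVWVVVWVVWVVVWVVWVVVWVVWVVWVVVWV

φ(VWVVVWVVWVVWVVVWV) expands symbol-by-symbol to VWV V VWV VWV VWV V VWV VWV V VWV VWV V VWV VWV VWV V VWV; joining the 17 pieces gives the next term.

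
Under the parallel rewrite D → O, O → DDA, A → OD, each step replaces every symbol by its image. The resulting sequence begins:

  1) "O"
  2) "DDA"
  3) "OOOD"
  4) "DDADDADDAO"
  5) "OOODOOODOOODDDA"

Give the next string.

DDADDADDAODDADDADDAODDADDADDAOOOOD

Replace each of the 15 characters of OOODOOODOOODDDA in place — DDA DDA DDA O DDA DDA DDA O DDA DDA DDA O O O OD — and concatenate.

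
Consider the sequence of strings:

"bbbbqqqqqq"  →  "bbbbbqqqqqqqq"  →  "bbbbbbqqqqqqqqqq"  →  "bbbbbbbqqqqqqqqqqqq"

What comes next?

bbbbbbbbqqqqqqqqqqqqqq

Term n consists of n+1 b's, followed by 2n q's, where the shown terms are n = 3, 4, 5, 6.
Setting n = 7 gives 8, 14 characters in each block.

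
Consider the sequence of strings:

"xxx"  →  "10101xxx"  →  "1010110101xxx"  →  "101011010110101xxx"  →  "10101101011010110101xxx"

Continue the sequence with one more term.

The strings grow by a fixed prefix 10101 each time.
So the next term is 10101·10101101011010110101xxx.

1010110101101011010110101xxx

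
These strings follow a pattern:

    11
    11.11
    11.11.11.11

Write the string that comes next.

11.11.11.11.11.11.11.11

Each string is two copies of the previous one joined by '.'.
One more doubling of 11.11.11.11 gives the answer.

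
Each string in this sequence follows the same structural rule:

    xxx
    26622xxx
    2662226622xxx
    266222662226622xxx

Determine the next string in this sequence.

Each term is the previous one with 26622 prepended.
Applying this once more to 266222662226622xxx:

26622266222662226622xxx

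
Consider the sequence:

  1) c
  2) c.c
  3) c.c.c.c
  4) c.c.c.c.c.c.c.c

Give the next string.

Each string is two copies of the previous one joined by '.'.
One more doubling of c.c.c.c.c.c.c.c gives the answer.

c.c.c.c.c.c.c.c.c.c.c.c.c.c.c.c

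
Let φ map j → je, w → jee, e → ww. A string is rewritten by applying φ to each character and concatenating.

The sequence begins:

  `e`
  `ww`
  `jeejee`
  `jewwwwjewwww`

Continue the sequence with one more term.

jewwjeejeejeejeejewwjeejeejeejee

Expanding jewwwwjewwww: j→je, e→ww, w→jee, w→jee, w→jee, w→jee, j→je, e→ww, w→jee, w→jee, w→jee, w→jee. Concatenated: je ww jee jee jee jee je ww jee jee jee jee.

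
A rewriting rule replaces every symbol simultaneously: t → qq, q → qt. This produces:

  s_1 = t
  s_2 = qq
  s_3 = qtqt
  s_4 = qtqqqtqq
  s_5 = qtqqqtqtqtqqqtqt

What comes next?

Replace each of the 16 characters of qtqqqtqtqtqqqtqt in place — qt qq qt qt qt qq qt qq qt qq qt qt qt qq qt qq — and concatenate.

qtqqqtqtqtqqqtqqqtqqqtqtqtqqqtqq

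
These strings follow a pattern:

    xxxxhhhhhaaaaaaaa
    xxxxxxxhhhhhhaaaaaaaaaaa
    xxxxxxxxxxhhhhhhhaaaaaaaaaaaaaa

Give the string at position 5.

xxxxxxxxxxxxxxxxhhhhhhhhhaaaaaaaaaaaaaaaaaaaa

Each string has the form x^{3n-2} h^{n+3} a^{3n+2}, where the shown terms are n = 2, 3, 4.
At n = 6 the blocks have lengths 16, 9, 20.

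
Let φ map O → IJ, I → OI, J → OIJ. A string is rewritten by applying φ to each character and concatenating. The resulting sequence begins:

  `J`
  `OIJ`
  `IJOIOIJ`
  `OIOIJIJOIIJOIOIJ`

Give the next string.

Rewriting the 16 symbols of OIOIJIJOIIJOIOIJ one by one yields IJ OI IJ OI OIJ OI OIJ IJ OI OI OIJ IJ OI IJ OI OIJ; concatenated:

IJOIIJOIOIJOIOIJIJOIOIOIJIJOIIJOIOIJ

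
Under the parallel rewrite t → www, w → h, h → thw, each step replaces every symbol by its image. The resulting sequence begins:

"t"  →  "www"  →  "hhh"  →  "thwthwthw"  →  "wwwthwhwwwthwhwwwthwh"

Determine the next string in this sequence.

Rewriting the 21 symbols of wwwthwhwwwthwhwwwthwh one by one yields h h h www thw h thw h h h www thw h thw h h h www thw h thw; concatenated:

hhhwwwthwhthwhhhwwwthwhthwhhhwwwthwhthw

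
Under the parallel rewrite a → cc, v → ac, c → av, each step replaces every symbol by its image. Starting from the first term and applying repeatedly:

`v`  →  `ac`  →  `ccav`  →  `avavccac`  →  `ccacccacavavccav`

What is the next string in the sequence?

avavccavavavccavccacccacavavccac

Replace each of the 16 characters of ccacccacavavccav in place — av av cc av av av cc av cc ac cc ac av av cc ac — and concatenate.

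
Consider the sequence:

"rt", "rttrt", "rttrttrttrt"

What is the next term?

s(k+1) = s(k)·t·s(k) — each term doubles the last with 't' between the halves.
One more doubling of rttrttrttrt gives the answer.

rttrttrttrttrttrttrttrt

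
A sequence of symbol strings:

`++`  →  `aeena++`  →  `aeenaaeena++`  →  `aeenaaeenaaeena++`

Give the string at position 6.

aeenaaeenaaeenaaeenaaeena++

Each term is the previous one with aeena prepended.
From aeenaaeenaaeena++, 2 further steps: aeenaaeenaaeena++ → aeenaaeenaaeenaaeena++ → (answer).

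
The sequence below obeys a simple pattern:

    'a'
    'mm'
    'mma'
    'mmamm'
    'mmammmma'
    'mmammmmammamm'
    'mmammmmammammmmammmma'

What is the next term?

This is a Fibonacci-style word recurrence s(k) = s(k−1)·s(k−2): e.g. mm·a = mma.
The next term joins mmammmmammammmmammmma and mmammmmammamm.

mmammmmammammmmammmmammammmmammamm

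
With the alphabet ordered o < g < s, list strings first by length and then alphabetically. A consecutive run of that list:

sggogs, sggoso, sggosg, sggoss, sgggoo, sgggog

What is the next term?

The successor of sgggog increments the rightmost position that isn't already s and resets every position after it to o.

sgggos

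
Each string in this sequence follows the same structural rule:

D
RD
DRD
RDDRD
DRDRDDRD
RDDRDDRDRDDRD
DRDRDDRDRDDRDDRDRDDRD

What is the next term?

RDDRDDRDRDDRDDRDRDDRDRDDRDDRDRDDRD

Each term (from the third on) is the two preceding terms concatenated in order: term 3 = D·RD = DRD.
Continuing: RDDRDDRDRDDRD · DRDRDDRDRDDRDDRDRDDRD gives term 8.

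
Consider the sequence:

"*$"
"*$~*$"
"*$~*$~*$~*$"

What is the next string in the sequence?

s(k+1) = s(k)·~·s(k) — each term doubles the last with '~' between the halves.
Doubling *$~*$~*$~*$ with '~' between the halves:

*$~*$~*$~*$~*$~*$~*$~*$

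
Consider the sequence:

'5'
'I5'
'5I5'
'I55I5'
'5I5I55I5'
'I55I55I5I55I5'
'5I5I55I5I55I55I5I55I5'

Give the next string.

Each term (from the third on) is the two preceding terms concatenated in order: term 3 = 5·I5 = 5I5.
So term 8 is I55I55I5I55I5·5I5I55I5I55I55I5I55I5.

I55I55I5I55I55I5I55I5I55I55I5I55I5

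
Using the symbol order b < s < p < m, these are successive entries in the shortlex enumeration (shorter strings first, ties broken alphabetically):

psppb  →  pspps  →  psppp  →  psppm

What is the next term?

pspmb

Treat psppm as a base-4 numeral over the given alphabet and add one, carrying through any trailing m's.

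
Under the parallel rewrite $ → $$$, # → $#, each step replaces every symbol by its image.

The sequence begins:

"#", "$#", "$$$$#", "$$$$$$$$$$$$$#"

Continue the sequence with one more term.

Replace each of the 14 characters of $$$$$$$$$$$$$# in place — $$$ $$$ $$$ $$$ $$$ $$$ $$$ $$$ $$$ $$$ $$$ $$$ $$$ $# — and concatenate.

$$$$$$$$$$$$$$$$$$$$$$$$$$$$$$$$$$$$$$$$#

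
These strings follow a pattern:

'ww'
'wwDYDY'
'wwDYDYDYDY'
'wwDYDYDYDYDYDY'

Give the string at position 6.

The strings grow by a fixed suffix DYDY each time.
From wwDYDYDYDYDYDY, 2 further steps: wwDYDYDYDYDYDY → wwDYDYDYDYDYDYDYDY → (answer).

wwDYDYDYDYDYDYDYDYDYDY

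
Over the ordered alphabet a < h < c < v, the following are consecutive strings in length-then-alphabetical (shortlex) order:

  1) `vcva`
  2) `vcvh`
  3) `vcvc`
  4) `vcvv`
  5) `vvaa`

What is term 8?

vvav

Continuing the enumeration 3 steps past vvaa: vvaa → vvah → vvac → (answer).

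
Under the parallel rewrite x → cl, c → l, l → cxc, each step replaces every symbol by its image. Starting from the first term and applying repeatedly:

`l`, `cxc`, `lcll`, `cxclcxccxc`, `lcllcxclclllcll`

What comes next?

cxclcxccxclcllcxclcxccxccxclcxccxc

Replace each of the 15 characters of lcllcxclclllcll in place — cxc l cxc cxc l cl l cxc l cxc cxc cxc l cxc cxc — and concatenate.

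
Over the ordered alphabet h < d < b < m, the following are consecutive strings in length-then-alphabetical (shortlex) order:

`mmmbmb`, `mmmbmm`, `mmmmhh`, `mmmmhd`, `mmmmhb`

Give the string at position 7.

Advancing 2 positions from mmmmhb through mmmmhb → mmmmhm reaches term 7.

mmmmdh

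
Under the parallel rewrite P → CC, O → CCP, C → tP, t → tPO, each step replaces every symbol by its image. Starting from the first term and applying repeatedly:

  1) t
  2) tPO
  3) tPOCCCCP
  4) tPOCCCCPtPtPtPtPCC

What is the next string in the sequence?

Rewriting the 18 symbols of tPOCCCCPtPtPtPtPCC one by one yields tPO CC CCP tP tP tP tP CC tPO CC tPO CC tPO CC tPO CC tP tP; concatenated:

tPOCCCCPtPtPtPtPCCtPOCCtPOCCtPOCCtPOCCtPtP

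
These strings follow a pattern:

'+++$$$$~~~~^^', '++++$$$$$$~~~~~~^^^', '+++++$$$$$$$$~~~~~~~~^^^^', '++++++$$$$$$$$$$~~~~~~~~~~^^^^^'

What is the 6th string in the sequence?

Term n consists of n+1 +'s, followed by 2n $'s, followed by 2n ~'s, followed by n ^'s, where the shown terms are n = 2, 3, 4, 5.
Setting n = 7 gives 8, 14, 14, 7 characters in each block.

++++++++$$$$$$$$$$$$$$~~~~~~~~~~~~~~^^^^^^^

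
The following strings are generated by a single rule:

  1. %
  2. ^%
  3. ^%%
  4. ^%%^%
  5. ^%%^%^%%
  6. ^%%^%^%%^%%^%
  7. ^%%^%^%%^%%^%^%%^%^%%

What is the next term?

^%%^%^%%^%%^%^%%^%^%%^%%^%^%%^%%^%

This is a Fibonacci-style word recurrence s(k) = s(k−1)·s(k−2): e.g. ^%·% = ^%%.
The next term joins ^%%^%^%%^%%^%^%%^%^%% and ^%%^%^%%^%%^%.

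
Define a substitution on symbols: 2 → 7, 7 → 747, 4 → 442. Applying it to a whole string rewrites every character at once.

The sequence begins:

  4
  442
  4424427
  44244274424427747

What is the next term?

Replace each of the 17 characters of 44244274424427747 in place — 442 442 7 442 442 7 747 442 442 7 442 442 7 747 747 442 747 — and concatenate.

4424427442442774744244274424427747747442747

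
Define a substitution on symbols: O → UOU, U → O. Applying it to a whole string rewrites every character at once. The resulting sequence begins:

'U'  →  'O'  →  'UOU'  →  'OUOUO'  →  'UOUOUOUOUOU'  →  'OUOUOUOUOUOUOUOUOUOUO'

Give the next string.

UOUOUOUOUOUOUOUOUOUOUOUOUOUOUOUOUOUOUOUOUOU

Replace each of the 21 characters of OUOUOUOUOUOUOUOUOUOUO in place — UOU O UOU O UOU O UOU O UOU O UOU O UOU O UOU O UOU O UOU O UOU — and concatenate.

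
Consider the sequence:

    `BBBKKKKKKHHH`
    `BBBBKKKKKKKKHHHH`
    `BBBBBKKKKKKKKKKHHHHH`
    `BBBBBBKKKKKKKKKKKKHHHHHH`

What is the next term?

BBBBBBBKKKKKKKKKKKKKKHHHHHHH

Term n consists of n B's, followed by 2n K's, followed by n H's, where the shown terms are n = 3, 4, 5, 6.
Setting n = 7 gives 7, 14, 7 characters in each block.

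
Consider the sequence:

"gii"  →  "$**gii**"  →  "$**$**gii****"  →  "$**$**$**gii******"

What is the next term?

$**$**$**$**gii********

s(k+1) = $**·s(k)·**, so each term gains $** as a prefix and ** as a suffix.
So the next term is $**·$**$**$**gii******·**.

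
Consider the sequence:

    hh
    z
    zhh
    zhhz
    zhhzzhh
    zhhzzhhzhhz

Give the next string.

From term 3 onward, concatenate the last term with the second-to-last: z·hh = zhh, zhh·z = zhhz, …
So term 7 is zhhzzhhzhhz·zhhzzhh.

zhhzzhhzhhzzhhzzhh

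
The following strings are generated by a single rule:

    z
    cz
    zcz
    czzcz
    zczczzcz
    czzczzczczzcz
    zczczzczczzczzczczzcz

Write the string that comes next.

Each term (from the third on) is the two preceding terms concatenated in order: term 3 = z·cz = zcz.
Continuing: czzczzczczzcz · zczczzczczzczzczczzcz gives term 8.

czzczzczczzczzczczzczczzczzczczzcz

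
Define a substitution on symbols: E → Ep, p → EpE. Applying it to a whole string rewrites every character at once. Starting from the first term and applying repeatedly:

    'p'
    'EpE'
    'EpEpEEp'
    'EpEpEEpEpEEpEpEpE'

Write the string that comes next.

Rewriting the 17 symbols of EpEpEEpEpEEpEpEpE one by one yields Ep EpE Ep EpE Ep Ep EpE Ep EpE Ep Ep EpE Ep EpE Ep EpE Ep; concatenated:

EpEpEEpEpEEpEpEpEEpEpEEpEpEpEEpEpEEpEpEEp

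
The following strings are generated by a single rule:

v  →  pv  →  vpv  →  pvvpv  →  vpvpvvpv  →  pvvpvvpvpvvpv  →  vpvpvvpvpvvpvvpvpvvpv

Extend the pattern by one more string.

pvvpvvpvpvvpvvpvpvvpvpvvpvvpvpvvpv

Each term (from the third on) is the two preceding terms concatenated in order: term 3 = v·pv = vpv.
The next term joins pvvpvvpvpvvpv and vpvpvvpvpvvpvvpvpvvpv.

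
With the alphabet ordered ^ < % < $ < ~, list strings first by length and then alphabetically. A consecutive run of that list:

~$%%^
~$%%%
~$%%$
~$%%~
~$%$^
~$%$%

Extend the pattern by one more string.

Treat ~$%$% as a base-4 numeral over the given alphabet and add one, carrying through any trailing ~'s.

~$%$$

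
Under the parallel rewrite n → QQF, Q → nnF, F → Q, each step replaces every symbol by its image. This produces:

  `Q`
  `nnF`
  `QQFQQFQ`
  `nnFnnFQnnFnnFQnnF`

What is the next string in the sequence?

Replace each of the 17 characters of nnFnnFQnnFnnFQnnF in place — QQF QQF Q QQF QQF Q nnF QQF QQF Q QQF QQF Q nnF QQF QQF Q — and concatenate.

QQFQQFQQQFQQFQnnFQQFQQFQQQFQQFQnnFQQFQQFQ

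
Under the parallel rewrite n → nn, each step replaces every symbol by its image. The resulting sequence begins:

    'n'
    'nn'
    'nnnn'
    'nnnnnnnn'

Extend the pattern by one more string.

Rewriting each symbol of nnnnnnnn: n→nn, n→nn, n→nn, n→nn, n→nn, n→nn, n→nn, n→nn, which concatenates to nn nn nn nn nn nn nn nn.

nnnnnnnnnnnnnnnn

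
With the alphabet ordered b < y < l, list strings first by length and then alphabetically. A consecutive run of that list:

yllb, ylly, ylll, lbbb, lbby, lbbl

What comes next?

lbyb

Find the rightmost character of lbbl below l, bump it to the next letter, and reset everything to its right to b.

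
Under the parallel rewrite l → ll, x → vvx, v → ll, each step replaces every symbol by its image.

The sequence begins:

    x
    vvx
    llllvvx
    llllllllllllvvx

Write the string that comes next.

llllllllllllllllllllllllllllvvx

Applying the rule to each of the 15 symbols of llllllllllllvvx gives the pieces ll ll ll ll ll ll ll ll ll ll ll ll ll ll vvx, which concatenate to the answer.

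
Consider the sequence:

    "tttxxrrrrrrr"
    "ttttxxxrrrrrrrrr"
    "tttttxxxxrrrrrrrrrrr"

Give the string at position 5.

Reading off run lengths: t runs 3, 4, 5; x runs 2, 3, 4; r runs 7, 9, 11 — each is linear in n, where the shown terms are n = 3, 4, 5.
Setting n = 7 gives 7, 6, 15 characters in each block.

tttttttxxxxxxrrrrrrrrrrrrrrr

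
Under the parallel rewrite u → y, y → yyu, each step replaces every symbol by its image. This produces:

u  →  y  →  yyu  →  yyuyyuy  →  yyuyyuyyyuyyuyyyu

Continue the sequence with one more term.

Rewriting the 17 symbols of yyuyyuyyyuyyuyyyu one by one yields yyu yyu y yyu yyu y yyu yyu yyu y yyu yyu y yyu yyu yyu y; concatenated:

yyuyyuyyyuyyuyyyuyyuyyuyyyuyyuyyyuyyuyyuy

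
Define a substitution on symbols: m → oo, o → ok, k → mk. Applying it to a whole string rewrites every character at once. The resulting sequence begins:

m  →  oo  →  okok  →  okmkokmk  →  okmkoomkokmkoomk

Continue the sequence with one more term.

okmkoomkokokoomkokmkoomkokokoomk

Applying the rule to each of the 16 symbols of okmkoomkokmkoomk gives the pieces ok mk oo mk ok ok oo mk ok mk oo mk ok ok oo mk, which concatenate to the answer.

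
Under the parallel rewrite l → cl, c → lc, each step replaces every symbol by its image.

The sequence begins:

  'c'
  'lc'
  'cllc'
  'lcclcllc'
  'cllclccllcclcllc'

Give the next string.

φ(cllclccllcclcllc) expands symbol-by-symbol to lc cl cl lc cl lc lc cl cl lc lc cl lc cl cl lc; joining the 16 pieces gives the next term.

lcclcllccllclcclcllclccllcclcllc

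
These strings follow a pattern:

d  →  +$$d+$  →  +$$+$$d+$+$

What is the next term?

+$$+$$+$$d+$+$+$

s(k+1) = +$$·s(k)·+$, so each term gains +$$ as a prefix and +$ as a suffix.
One more step from +$$+$$d+$+$ gives the answer.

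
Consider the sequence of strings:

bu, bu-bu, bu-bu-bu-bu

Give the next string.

bu-bu-bu-bu-bu-bu-bu-bu

s(k+1) = s(k)·-·s(k) — each term doubles the last with '-' between the halves.
One more doubling of bu-bu-bu-bu gives the answer.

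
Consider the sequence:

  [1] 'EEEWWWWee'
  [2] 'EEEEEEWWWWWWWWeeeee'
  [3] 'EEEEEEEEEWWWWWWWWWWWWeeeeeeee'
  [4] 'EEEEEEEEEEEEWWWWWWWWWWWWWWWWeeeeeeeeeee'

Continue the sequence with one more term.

Each string has the form E^{3n} W^{4n} e^{3n-1} (n = 1, 2, …).
For the next term, n = 5, so the run lengths are 15, 20, 14.

EEEEEEEEEEEEEEEWWWWWWWWWWWWWWWWWWWWeeeeeeeeeeeeee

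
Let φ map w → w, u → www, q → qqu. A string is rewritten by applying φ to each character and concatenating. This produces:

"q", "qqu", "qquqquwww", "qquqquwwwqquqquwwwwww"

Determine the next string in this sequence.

Replace each of the 21 characters of qquqquwwwqquqquwwwwww in place — qqu qqu www qqu qqu www w w w qqu qqu www qqu qqu www w w w w w w — and concatenate.

qquqquwwwqquqquwwwwwwqquqquwwwqquqquwwwwwwwww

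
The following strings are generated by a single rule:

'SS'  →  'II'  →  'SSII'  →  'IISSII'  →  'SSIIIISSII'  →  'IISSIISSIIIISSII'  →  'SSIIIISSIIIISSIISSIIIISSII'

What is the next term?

IISSIISSIIIISSIISSIIIISSIIIISSIISSIIIISSII

This is a Fibonacci-style word recurrence s(k) = s(k−2)·s(k−1): e.g. SS·II = SSII.
So term 8 is IISSIISSIIIISSII·SSIIIISSIIIISSIISSIIIISSII.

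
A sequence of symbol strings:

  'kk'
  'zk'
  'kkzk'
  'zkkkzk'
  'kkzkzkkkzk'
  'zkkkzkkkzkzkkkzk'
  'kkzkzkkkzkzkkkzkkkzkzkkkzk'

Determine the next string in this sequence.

zkkkzkkkzkzkkkzkkkzkzkkkzkzkkkzkkkzkzkkkzk

This is a Fibonacci-style word recurrence s(k) = s(k−2)·s(k−1): e.g. kk·zk = kkzk.
Continuing: zkkkzkkkzkzkkkzk · kkzkzkkkzkzkkkzkkkzkzkkkzk gives term 8.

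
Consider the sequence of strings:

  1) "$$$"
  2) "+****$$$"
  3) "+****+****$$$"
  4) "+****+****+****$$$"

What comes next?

Every step adds +**** at the front: s(k+1) = +****·s(k).
One more step from +****+****+****$$$ gives the answer.

+****+****+****+****$$$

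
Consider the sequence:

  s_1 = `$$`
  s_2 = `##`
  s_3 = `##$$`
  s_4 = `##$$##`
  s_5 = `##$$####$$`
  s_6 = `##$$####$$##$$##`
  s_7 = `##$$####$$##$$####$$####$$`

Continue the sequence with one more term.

From term 3 onward, concatenate the last term with the second-to-last: ##·$$ = ##$$, ##$$·## = ##$$##, …
The next term joins ##$$####$$##$$####$$####$$ and ##$$####$$##$$##.

##$$####$$##$$####$$####$$##$$####$$##$$##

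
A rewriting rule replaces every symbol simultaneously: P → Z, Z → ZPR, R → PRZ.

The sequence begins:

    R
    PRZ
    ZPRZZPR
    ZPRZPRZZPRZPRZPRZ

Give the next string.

Replace each of the 17 characters of ZPRZPRZZPRZPRZPRZ in place — ZPR Z PRZ ZPR Z PRZ ZPR ZPR Z PRZ ZPR Z PRZ ZPR Z PRZ ZPR — and concatenate.

ZPRZPRZZPRZPRZZPRZPRZPRZZPRZPRZZPRZPRZZPR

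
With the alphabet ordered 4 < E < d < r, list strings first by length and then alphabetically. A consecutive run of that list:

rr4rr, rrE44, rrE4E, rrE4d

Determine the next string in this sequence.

Find the rightmost character of rrE4d below r, bump it to the next letter, and reset everything to its right to 4.

rrE4r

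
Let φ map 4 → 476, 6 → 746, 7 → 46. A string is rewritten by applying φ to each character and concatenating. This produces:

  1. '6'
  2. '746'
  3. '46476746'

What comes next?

Expanding 46476746: 4→476, 6→746, 4→476, 7→46, 6→746, 7→46, 4→476, 6→746. Concatenated: 476 746 476 46 746 46 476 746.

4767464764674646476746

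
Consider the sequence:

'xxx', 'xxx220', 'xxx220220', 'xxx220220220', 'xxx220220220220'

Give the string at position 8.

xxx220220220220220220220

Each term is the previous one with 220 appended.
From xxx220220220220, 3 further steps: xxx220220220220 → xxx220220220220220 → xxx220220220220220220 → (answer).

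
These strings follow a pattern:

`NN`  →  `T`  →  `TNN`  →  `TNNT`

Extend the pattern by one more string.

TNNTTNN

Each term (from the third on) is the previous term followed by the one before it: term 3 = T·NN = TNN.
Continuing: TNNT · TNN gives term 5.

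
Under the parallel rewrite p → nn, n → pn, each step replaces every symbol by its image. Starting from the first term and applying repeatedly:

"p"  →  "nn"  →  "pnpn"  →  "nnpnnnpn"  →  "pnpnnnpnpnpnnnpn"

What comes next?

Replace each of the 16 characters of pnpnnnpnpnpnnnpn in place — nn pn nn pn pn pn nn pn nn pn nn pn pn pn nn pn — and concatenate.

nnpnnnpnpnpnnnpnnnpnnnpnpnpnnnpn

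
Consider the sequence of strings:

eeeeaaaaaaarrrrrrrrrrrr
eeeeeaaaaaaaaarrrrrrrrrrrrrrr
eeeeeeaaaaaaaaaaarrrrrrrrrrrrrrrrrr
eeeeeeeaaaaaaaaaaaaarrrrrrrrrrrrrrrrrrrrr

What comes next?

eeeeeeeeaaaaaaaaaaaaaaarrrrrrrrrrrrrrrrrrrrrrrr

Each string has the form e^{n+1} a^{2n+1} r^{3n+3}, where the shown terms are n = 3, 4, 5, 6.
At n = 7 the blocks have lengths 8, 15, 24.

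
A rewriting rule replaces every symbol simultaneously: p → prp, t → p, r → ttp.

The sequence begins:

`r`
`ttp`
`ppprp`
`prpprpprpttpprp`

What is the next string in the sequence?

prpttpprpprpttpprpprpttpprpppprpprpttpprp

Applying the rule to each of the 15 symbols of prpprpprpttpprp gives the pieces prp ttp prp prp ttp prp prp ttp prp p p prp prp ttp prp, which concatenate to the answer.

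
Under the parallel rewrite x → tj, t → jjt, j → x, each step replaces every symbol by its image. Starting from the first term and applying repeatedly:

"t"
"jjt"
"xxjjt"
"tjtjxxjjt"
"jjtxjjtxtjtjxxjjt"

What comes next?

xxjjttjxxjjttjjjtxjjtxtjtjxxjjt

Replace each of the 17 characters of jjtxjjtxtjtjxxjjt in place — x x jjt tj x x jjt tj jjt x jjt x tj tj x x jjt — and concatenate.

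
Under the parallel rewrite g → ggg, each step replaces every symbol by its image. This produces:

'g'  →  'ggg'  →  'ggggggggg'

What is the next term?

Rewriting each symbol of ggggggggg: g→ggg, g→ggg, g→ggg, g→ggg, g→ggg, g→ggg, g→ggg, g→ggg, g→ggg, which concatenates to ggg ggg ggg ggg ggg ggg ggg ggg ggg.

ggggggggggggggggggggggggggg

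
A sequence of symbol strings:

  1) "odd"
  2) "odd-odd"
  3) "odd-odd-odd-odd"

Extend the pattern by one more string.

odd-odd-odd-odd-odd-odd-odd-odd

Each string is two copies of the previous one joined by '-'.
One more doubling of odd-odd-odd-odd gives the answer.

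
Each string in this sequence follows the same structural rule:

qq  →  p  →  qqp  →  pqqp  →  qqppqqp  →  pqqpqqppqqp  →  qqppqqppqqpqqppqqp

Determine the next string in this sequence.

pqqpqqppqqpqqppqqppqqpqqppqqp

Each term (from the third on) is the two preceding terms concatenated in order: term 3 = qq·p = qqp.
Continuing: pqqpqqppqqp · qqppqqppqqpqqppqqp gives term 8.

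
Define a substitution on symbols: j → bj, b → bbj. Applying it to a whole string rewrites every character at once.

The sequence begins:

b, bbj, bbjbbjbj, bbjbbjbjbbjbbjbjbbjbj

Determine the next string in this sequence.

bbjbbjbjbbjbbjbjbbjbjbbjbbjbjbbjbbjbjbbjbjbbjbbjbjbbjbj

Applying the rule to each of the 21 symbols of bbjbbjbjbbjbbjbjbbjbj gives the pieces bbj bbj bj bbj bbj bj bbj bj bbj bbj bj bbj bbj bj bbj bj bbj bbj bj bbj bj, which concatenate to the answer.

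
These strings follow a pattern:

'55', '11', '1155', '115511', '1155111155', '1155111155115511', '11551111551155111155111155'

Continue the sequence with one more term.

115511115511551111551111551155111155115511

From term 3 onward, concatenate the last term with the second-to-last: 11·55 = 1155, 1155·11 = 115511, …
Continuing: 11551111551155111155111155 · 1155111155115511 gives term 8.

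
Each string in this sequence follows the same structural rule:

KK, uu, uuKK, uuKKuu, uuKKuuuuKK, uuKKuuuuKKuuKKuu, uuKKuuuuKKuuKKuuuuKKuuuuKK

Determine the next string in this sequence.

This is a Fibonacci-style word recurrence s(k) = s(k−1)·s(k−2): e.g. uu·KK = uuKK.
Continuing: uuKKuuuuKKuuKKuuuuKKuuuuKK · uuKKuuuuKKuuKKuu gives term 8.

uuKKuuuuKKuuKKuuuuKKuuuuKKuuKKuuuuKKuuKKuu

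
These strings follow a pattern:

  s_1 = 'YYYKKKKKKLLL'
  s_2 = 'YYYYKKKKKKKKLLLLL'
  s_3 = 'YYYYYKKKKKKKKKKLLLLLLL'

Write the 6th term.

YYYYYYYYKKKKKKKKKKKKKKKKLLLLLLLLLLLLL

The n-th term is n+1 Y's then 2n+2 K's then 2n-1 L's, where the shown terms are n = 2, 3, 4.
Setting n = 7 gives 8, 16, 13 characters in each block.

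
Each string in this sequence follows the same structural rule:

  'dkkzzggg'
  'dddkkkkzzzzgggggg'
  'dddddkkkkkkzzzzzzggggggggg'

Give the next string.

dddddddkkkkkkkkzzzzzzzzgggggggggggg

Each string has the form d^{2n-1} k^{2n} z^{2n} g^{3n} (n = 1, 2, …).
For the next term, n = 4, so the run lengths are 7, 8, 8, 12.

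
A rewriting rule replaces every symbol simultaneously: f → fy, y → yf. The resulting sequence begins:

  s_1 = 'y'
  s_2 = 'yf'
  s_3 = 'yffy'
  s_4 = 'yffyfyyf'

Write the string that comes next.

yffyfyyffyyfyffy

Expanding yffyfyyf: y→yf, f→fy, f→fy, y→yf, f→fy, y→yf, y→yf, f→fy. Concatenated: yf fy fy yf fy yf yf fy.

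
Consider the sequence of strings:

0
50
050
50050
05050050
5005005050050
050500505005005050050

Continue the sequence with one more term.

From term 3 onward, concatenate the second-to-last term with the last: 0·50 = 050, 50·050 = 50050, …
So term 8 is 5005005050050·050500505005005050050.

5005005050050050500505005005050050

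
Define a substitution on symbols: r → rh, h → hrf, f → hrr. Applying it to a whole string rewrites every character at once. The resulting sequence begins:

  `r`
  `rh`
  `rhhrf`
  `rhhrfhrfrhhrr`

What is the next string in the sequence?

φ(rhhrfhrfrhhrr) expands symbol-by-symbol to rh hrf hrf rh hrr hrf rh hrr rh hrf hrf rh rh; joining the 13 pieces gives the next term.

rhhrfhrfrhhrrhrfrhhrrrhhrfhrfrhrh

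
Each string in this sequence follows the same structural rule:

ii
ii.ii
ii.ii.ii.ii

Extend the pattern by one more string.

ii.ii.ii.ii.ii.ii.ii.ii

Each string is two copies of the previous one joined by '.'.
So the next term is two copies of ii.ii.ii.ii with '.' between the halves.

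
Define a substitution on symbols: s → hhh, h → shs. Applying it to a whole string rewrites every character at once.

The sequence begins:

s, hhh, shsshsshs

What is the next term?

Rewriting each symbol of shsshsshs: s→hhh, h→shs, s→hhh, s→hhh, h→shs, s→hhh, s→hhh, h→shs, s→hhh, which concatenates to hhh shs hhh hhh shs hhh hhh shs hhh.

hhhshshhhhhhshshhhhhhshshhh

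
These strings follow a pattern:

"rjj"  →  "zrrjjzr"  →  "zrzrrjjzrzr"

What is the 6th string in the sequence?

zrzrzrzrzrrjjzrzrzrzrzr

s(k+1) = zr·s(k)·zr, so each term gains zr as a prefix and zr as a suffix.
From zrzrrjjzrzr, 3 further steps: zrzrrjjzrzr → zrzrzrrjjzrzrzr → zrzrzrzrrjjzrzrzrzr → (answer).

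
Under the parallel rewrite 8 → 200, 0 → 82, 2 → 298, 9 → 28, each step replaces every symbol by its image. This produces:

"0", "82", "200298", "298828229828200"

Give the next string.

Rewriting the 15 symbols of 298828229828200 one by one yields 298 28 200 200 298 200 298 298 28 200 298 200 298 82 82; concatenated:

29828200200298200298298282002982002988282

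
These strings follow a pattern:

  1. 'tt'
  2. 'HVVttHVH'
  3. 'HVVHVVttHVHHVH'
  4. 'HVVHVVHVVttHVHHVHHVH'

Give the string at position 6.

HVVHVVHVVHVVHVVttHVHHVHHVHHVHHVH

Every step adds HVV to the front and HVH to the end of the previous string.
From HVVHVVHVVttHVHHVHHVH, 2 further steps: HVVHVVHVVttHVHHVHHVH → HVVHVVHVVHVVttHVHHVHHVHHVH → (answer).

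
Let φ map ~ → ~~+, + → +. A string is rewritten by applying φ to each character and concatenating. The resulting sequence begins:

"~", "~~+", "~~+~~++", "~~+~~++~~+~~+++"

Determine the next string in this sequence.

φ(~~+~~++~~+~~+++) expands symbol-by-symbol to ~~+ ~~+ + ~~+ ~~+ + + ~~+ ~~+ + ~~+ ~~+ + + +; joining the 15 pieces gives the next term.

~~+~~++~~+~~+++~~+~~++~~+~~++++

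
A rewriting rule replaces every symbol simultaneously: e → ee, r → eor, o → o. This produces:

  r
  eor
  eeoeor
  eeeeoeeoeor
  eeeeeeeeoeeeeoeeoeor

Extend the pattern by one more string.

eeeeeeeeeeeeeeeeoeeeeeeeeoeeeeoeeoeor

Replace each of the 20 characters of eeeeeeeeoeeeeoeeoeor in place — ee ee ee ee ee ee ee ee o ee ee ee ee o ee ee o ee o eor — and concatenate.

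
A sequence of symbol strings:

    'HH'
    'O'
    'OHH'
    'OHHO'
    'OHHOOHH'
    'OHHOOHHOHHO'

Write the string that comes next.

From term 3 onward, concatenate the last term with the second-to-last: O·HH = OHH, OHH·O = OHHO, …
Continuing: OHHOOHHOHHO · OHHOOHH gives term 7.

OHHOOHHOHHOOHHOOHH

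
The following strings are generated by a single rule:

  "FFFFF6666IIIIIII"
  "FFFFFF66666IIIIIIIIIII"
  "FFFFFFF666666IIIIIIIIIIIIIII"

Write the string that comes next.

Reading off run lengths: F runs 5, 6, 7; 6 runs 4, 5, 6; I runs 7, 11, 15 — each is linear in n, where the shown terms are n = 2, 3, 4.
Setting n = 5 gives 8, 7, 19 characters in each block.

FFFFFFFF6666666IIIIIIIIIIIIIIIIIII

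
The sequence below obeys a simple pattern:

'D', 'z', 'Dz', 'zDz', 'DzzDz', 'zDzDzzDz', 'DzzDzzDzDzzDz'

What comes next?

Each term (from the third on) is the two preceding terms concatenated in order: term 3 = D·z = Dz.
So term 8 is zDzDzzDz·DzzDzzDzDzzDz.

zDzDzzDzDzzDzzDzDzzDz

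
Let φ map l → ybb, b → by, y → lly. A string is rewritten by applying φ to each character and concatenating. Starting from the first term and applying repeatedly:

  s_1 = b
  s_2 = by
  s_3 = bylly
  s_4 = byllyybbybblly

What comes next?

byllyybbybbllyllybybyllybybyybbybblly

Applying the rule to each of the 14 symbols of byllyybbybblly gives the pieces by lly ybb ybb lly lly by by lly by by ybb ybb lly, which concatenate to the answer.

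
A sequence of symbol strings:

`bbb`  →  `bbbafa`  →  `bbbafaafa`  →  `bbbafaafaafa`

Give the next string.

The strings grow by a fixed suffix afa each time.
Applying this once more to bbbafaafaafa:

bbbafaafaafaafa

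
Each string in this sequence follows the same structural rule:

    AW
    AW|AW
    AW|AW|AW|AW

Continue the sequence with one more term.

s(k+1) = s(k)·|·s(k) — each term doubles the last with '|' between the halves.
Doubling AW|AW|AW|AW with '|' between the halves:

AW|AW|AW|AW|AW|AW|AW|AW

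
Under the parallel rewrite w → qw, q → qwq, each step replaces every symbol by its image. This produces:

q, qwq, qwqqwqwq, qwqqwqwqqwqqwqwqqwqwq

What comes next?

qwqqwqwqqwqqwqwqqwqwqqwqqwqwqqwqqwqwqqwqwqqwqqwqwqqwqwq

φ(qwqqwqwqqwqqwqwqqwqwq) expands symbol-by-symbol to qwq qw qwq qwq qw qwq qw qwq qwq qw qwq qwq qw qwq qw qwq qwq qw qwq qw qwq; joining the 21 pieces gives the next term.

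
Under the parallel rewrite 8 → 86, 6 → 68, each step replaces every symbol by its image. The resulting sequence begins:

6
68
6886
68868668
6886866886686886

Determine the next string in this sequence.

Rewriting the 16 symbols of 6886866886686886 one by one yields 68 86 86 68 86 68 68 86 86 68 68 86 68 86 86 68; concatenated:

68868668866868868668688668868668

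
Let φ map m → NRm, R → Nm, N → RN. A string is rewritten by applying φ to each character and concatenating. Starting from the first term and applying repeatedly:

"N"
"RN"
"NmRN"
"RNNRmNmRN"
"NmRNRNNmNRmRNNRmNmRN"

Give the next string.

Replace each of the 20 characters of NmRNRNNmNRmRNNRmNmRN in place — RN NRm Nm RN Nm RN RN NRm RN Nm NRm Nm RN RN Nm NRm RN NRm Nm RN — and concatenate.

RNNRmNmRNNmRNRNNRmRNNmNRmNmRNRNNmNRmRNNRmNmRN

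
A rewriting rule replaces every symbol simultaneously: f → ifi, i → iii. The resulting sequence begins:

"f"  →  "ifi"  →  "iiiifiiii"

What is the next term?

Rewriting each symbol of iiiifiiii: i→iii, i→iii, i→iii, i→iii, f→ifi, i→iii, i→iii, i→iii, i→iii, which concatenates to iii iii iii iii ifi iii iii iii iii.

iiiiiiiiiiiiifiiiiiiiiiiiii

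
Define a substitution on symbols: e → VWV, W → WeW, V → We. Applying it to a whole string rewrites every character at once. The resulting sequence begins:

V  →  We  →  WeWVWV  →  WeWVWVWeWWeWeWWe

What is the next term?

WeWVWVWeWWeWeWWeWeWVWVWeWWeWVWVWeWVWVWeWWeWVWV

Applying the rule to each of the 16 symbols of WeWVWVWeWWeWeWWe gives the pieces WeW VWV WeW We WeW We WeW VWV WeW WeW VWV WeW VWV WeW WeW VWV, which concatenate to the answer.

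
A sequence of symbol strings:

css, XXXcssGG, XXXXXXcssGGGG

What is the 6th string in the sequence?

Every step adds XXX to the front and GG to the end of the previous string.
From XXXXXXcssGGGG, 3 further steps: XXXXXXcssGGGG → XXXXXXXXXcssGGGGGG → XXXXXXXXXXXXcssGGGGGGGG → (answer).

XXXXXXXXXXXXXXXcssGGGGGGGGGG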